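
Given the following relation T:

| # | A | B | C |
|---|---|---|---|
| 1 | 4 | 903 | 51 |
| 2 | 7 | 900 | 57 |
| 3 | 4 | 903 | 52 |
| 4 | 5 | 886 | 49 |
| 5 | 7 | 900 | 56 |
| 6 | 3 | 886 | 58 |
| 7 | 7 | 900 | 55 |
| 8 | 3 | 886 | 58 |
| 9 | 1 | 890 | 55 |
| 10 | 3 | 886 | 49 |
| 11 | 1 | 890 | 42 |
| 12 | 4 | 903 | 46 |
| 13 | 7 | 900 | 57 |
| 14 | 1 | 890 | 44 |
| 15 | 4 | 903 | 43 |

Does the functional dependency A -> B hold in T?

Yes

A=4: rows 1, 3, 12, 15 → B = 903, 903, 903, 903 ✓
A=7: rows 2, 5, 7, 13 → B = 900, 900, 900, 900 ✓
A=5: row 4 → B = 886 ✓
A=3: rows 6, 8, 10 → B = 886, 886, 886 ✓
A=1: rows 9, 11, 14 → B = 890, 890, 890 ✓
Every A value is associated with a single B value, so A -> B holds.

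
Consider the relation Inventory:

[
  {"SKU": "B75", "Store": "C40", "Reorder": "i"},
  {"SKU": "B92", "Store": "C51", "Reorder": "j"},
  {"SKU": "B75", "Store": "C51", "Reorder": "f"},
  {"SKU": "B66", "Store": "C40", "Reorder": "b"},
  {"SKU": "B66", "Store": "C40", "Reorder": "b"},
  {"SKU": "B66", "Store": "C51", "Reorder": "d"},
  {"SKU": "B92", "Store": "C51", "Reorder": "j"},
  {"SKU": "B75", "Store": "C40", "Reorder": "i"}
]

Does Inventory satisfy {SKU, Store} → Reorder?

(SKU=B75, Store=C40): 2 rows → Reorder = i, i ✓
(SKU=B92, Store=C51): 2 rows → Reorder = j, j ✓
(SKU=B75, Store=C51): 1 row → Reorder = f ✓
(SKU=B66, Store=C40): 2 rows → Reorder = b, b ✓
(SKU=B66, Store=C51): 1 row → Reorder = d ✓
Every {SKU, Store} value is associated with a single Reorder value, so {SKU, Store} → Reorder holds.

Yes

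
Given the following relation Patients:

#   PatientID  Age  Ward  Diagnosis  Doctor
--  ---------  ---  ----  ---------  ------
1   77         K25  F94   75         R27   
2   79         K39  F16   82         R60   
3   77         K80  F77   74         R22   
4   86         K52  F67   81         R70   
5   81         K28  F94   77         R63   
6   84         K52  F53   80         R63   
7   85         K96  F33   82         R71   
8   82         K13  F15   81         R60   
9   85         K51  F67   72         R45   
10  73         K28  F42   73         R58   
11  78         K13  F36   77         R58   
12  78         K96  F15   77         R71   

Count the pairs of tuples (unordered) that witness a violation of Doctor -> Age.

Doctor=R60: violating pairs (2,8) — 1 pair.
Doctor=R63: violating pairs (5,6) — 1 pair.
Doctor=R71: all 2 rows agree on Age — 0 pairs.
Doctor=R58: violating pairs (10,11) — 1 pair.

3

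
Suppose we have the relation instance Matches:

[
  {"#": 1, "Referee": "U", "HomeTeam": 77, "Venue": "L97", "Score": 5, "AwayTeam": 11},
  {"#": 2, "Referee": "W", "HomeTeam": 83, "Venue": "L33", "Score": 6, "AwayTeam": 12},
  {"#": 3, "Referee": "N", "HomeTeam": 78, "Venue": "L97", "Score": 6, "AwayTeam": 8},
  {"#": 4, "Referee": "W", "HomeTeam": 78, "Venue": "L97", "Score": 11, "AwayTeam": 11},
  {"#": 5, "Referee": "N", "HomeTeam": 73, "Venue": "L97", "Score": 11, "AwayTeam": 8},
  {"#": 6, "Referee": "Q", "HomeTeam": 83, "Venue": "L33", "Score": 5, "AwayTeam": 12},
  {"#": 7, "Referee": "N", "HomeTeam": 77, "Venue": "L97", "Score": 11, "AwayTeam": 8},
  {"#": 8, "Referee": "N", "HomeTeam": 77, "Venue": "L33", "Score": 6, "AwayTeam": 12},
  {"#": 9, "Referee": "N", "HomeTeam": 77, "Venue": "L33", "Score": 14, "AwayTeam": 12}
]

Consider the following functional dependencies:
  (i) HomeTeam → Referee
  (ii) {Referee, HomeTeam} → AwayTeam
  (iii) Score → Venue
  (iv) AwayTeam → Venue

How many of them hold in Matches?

1

(i) HomeTeam → Referee: HomeTeam=77: rows 1, 7, 8, 9 → Referee takes values {U, N} — violation; HomeTeam=83: rows 2, 6 → Referee takes values {W, Q} — violation; HomeTeam=78: rows 3, 4 → Referee takes values {N, W} — violation — fails.
(ii) {Referee, HomeTeam} → AwayTeam: (Referee=N, HomeTeam=77): rows 7, 8, 9 → AwayTeam takes values {8, 12} — violation — fails.
(iii) Score → Venue: Score=5: rows 1, 6 → Venue takes values {L97, L33} — violation; Score=6: rows 2, 3, 8 → Venue takes values {L33, L97} — violation — fails.
(iv) AwayTeam → Venue: every LHS value maps to a single RHS value — holds.
1 of the 4 dependencies holds.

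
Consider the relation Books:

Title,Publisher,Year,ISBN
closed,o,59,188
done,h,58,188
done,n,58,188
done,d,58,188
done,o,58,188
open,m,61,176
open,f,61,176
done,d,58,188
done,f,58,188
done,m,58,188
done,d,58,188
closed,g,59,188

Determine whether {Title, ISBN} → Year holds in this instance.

Yes

(Title=closed, ISBN=188): 2 rows → Year = 59, 59 ✓
(Title=done, ISBN=188): 8 rows → Year = 58, 58, 58, 58, 58, 58, 58, 58 ✓
(Title=open, ISBN=176): 2 rows → Year = 61, 61 ✓
Every {Title, ISBN} value is associated with a single Year value, so {Title, ISBN} → Year holds.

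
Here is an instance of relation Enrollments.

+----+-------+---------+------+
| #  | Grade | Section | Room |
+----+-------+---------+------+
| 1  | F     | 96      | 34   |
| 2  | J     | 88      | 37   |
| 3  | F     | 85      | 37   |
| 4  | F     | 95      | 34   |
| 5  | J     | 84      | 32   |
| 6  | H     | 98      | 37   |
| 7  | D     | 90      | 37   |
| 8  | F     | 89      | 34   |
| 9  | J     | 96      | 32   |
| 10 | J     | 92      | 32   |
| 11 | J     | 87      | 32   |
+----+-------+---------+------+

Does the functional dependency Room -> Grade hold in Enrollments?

No

Room=34: rows 1, 4, 8 → Grade = F, F, F ✓
Room=37: rows 2, 3, 6, 7 → Grade takes values {J, F, H, D} — violation
Room=32: rows 5, 9, 10, 11 → Grade = J, J, J, J ✓
Two rows agree on Room but differ on Grade, so Room -> Grade does not hold.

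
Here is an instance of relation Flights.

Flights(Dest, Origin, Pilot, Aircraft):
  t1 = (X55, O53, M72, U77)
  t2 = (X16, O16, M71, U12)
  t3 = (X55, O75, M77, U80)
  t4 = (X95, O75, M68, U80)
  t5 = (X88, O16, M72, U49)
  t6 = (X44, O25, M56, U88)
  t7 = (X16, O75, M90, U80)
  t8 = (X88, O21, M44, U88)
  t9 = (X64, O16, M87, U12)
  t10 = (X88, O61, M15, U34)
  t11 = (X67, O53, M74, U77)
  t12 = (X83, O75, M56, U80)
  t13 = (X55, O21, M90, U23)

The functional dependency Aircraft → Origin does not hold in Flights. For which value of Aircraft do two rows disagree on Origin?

Aircraft=U77: rows 1, 11 → Origin = O53, O53 ✓
Aircraft=U12: rows 2, 9 → Origin = O16, O16 ✓
Aircraft=U80: rows 3, 4, 7, 12 → Origin = O75, O75, O75, O75 ✓
Aircraft=U49: row 5 → Origin = O16 ✓
Aircraft=U88: rows 6, 8 → Origin takes values {O25, O21} — violation
Aircraft=U34: row 10 → Origin = O61 ✓
Aircraft=U23: row 13 → Origin = O21 ✓
The only Aircraft value with inconsistent Origin is Aircraft=U88.

U88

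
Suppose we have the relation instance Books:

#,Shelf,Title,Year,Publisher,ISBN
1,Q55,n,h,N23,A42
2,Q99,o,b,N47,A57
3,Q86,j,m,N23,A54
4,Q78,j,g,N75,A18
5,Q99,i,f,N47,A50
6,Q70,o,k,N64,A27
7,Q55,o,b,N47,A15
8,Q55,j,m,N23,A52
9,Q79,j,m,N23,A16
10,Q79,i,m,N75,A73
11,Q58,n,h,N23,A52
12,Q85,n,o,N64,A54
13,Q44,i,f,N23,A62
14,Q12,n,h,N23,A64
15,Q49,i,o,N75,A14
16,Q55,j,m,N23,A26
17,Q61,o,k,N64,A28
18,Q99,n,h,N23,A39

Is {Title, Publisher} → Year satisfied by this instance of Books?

(Title=n, Publisher=N23): rows 1, 11, 14, 18 → Year = h, h, h, h ✓
(Title=o, Publisher=N47): rows 2, 7 → Year = b, b ✓
(Title=j, Publisher=N23): rows 3, 8, 9, 16 → Year = m, m, m, m ✓
(Title=j, Publisher=N75): row 4 → Year = g ✓
(Title=i, Publisher=N47): row 5 → Year = f ✓
(Title=o, Publisher=N64): rows 6, 17 → Year = k, k ✓
(Title=i, Publisher=N75): rows 10, 15 → Year takes values {m, o} — violation
(Title=n, Publisher=N64): row 12 → Year = o ✓
(Title=i, Publisher=N23): row 13 → Year = f ✓
Two rows agree on {Title, Publisher} but differ on Year, so {Title, Publisher} → Year does not hold.

No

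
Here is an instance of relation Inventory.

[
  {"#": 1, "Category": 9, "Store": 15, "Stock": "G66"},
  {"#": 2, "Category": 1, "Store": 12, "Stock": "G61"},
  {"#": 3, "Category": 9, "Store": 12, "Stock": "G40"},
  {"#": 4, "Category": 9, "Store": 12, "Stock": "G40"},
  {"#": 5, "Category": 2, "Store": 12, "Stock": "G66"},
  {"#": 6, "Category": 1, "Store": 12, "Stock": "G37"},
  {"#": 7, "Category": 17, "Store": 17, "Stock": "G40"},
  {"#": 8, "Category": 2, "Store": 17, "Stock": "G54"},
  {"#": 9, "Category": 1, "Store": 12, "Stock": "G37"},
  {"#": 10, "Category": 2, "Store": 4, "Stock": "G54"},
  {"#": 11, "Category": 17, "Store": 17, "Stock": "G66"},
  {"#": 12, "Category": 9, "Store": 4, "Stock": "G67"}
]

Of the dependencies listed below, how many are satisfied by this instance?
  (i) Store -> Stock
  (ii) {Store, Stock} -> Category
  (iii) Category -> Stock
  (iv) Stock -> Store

1

(i) Store -> Stock: Store=12: rows 2, 3, 4, 5, 6, 9 → Stock takes values {G61, G40, G66, G37} — violation; Store=17: rows 7, 8, 11 → Stock takes values {G40, G54, G66} — violation; Store=4: rows 10, 12 → Stock takes values {G54, G67} — violation — fails.
(ii) {Store, Stock} -> Category: every LHS value maps to a single RHS value — holds.
(iii) Category -> Stock: Category=9: rows 1, 3, 4, 12 → Stock takes values {G66, G40, G67} — violation; Category=1: rows 2, 6, 9 → Stock takes values {G61, G37} — violation; Category=2: rows 5, 8, 10 → Stock takes values {G66, G54} — violation; Category=17: rows 7, 11 → Stock takes values {G40, G66} — violation — fails.
(iv) Stock -> Store: Stock=G66: rows 1, 5, 11 → Store takes values {15, 12, 17} — violation; Stock=G40: rows 3, 4, 7 → Store takes values {12, 17} — violation; Stock=G54: rows 8, 10 → Store takes values {17, 4} — violation — fails.
1 of the 4 dependencies holds.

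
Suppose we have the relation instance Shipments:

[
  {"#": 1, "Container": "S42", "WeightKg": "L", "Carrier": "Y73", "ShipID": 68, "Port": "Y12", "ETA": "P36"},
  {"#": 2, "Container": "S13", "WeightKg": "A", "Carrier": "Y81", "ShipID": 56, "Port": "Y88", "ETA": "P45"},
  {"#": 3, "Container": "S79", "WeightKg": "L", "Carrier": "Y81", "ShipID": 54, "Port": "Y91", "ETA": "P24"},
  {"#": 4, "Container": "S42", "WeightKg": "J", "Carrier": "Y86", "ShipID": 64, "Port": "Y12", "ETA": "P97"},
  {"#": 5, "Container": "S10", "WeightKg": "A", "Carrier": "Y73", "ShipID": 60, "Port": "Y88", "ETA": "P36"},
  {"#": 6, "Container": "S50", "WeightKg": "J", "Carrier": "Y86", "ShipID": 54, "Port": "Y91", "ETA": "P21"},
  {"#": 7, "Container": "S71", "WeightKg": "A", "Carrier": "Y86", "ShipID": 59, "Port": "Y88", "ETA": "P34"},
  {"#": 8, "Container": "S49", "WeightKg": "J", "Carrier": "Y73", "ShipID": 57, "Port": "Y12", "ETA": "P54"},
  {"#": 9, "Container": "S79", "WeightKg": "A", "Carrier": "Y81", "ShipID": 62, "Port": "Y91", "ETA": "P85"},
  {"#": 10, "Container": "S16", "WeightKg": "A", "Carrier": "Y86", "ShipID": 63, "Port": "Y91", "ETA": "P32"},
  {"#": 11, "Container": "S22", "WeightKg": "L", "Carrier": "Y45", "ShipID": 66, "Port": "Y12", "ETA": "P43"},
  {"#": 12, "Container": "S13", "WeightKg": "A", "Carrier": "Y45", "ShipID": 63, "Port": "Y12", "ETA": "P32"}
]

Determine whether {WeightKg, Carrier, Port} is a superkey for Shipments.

Yes

All 12 rows have distinct {WeightKg, Carrier, Port} values, so {WeightKg, Carrier, Port} → (all attributes) holds and {WeightKg, Carrier, Port} is a superkey.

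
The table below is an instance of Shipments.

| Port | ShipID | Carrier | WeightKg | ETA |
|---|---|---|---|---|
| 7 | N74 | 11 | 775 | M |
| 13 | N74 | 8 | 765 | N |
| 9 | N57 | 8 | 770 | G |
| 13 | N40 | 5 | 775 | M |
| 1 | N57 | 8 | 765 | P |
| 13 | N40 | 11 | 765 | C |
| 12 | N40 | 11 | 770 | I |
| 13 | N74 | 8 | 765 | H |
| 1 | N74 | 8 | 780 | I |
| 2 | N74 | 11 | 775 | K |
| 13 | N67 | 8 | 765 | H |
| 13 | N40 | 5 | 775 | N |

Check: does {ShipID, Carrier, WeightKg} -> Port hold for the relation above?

(ShipID=N74, Carrier=11, WeightKg=775): 2 rows → Port takes values {7, 2} — violation
(ShipID=N74, Carrier=8, WeightKg=765): 2 rows → Port = 13, 13 ✓
(ShipID=N57, Carrier=8, WeightKg=770): 1 row → Port = 9 ✓
(ShipID=N40, Carrier=5, WeightKg=775): 2 rows → Port = 13, 13 ✓
(ShipID=N57, Carrier=8, WeightKg=765): 1 row → Port = 1 ✓
(ShipID=N40, Carrier=11, WeightKg=765): 1 row → Port = 13 ✓
(ShipID=N40, Carrier=11, WeightKg=770): 1 row → Port = 12 ✓
(ShipID=N74, Carrier=8, WeightKg=780): 1 row → Port = 1 ✓
(ShipID=N67, Carrier=8, WeightKg=765): 1 row → Port = 13 ✓
Two rows agree on {ShipID, Carrier, WeightKg} but differ on Port, so {ShipID, Carrier, WeightKg} -> Port does not hold.

No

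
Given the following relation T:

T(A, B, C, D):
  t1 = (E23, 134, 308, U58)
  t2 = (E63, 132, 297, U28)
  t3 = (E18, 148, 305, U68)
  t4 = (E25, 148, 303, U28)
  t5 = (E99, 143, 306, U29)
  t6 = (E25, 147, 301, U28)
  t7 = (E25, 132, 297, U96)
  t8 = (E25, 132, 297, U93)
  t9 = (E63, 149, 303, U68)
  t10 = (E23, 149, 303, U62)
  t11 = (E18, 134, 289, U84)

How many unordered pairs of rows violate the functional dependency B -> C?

B=134: violating pairs (1,11) — 1 pair.
B=132: all 3 rows agree on C — 0 pairs.
B=148: violating pairs (3,4) — 1 pair.
B=149: all 2 rows agree on C — 0 pairs.

2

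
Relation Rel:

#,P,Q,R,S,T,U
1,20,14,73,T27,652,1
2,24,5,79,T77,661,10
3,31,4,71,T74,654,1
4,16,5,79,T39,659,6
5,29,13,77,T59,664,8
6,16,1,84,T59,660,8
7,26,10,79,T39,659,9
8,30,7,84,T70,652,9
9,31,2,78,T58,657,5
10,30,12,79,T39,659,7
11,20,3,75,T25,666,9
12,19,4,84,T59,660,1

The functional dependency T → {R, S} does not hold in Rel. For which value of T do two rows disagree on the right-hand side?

T=652: rows 1, 8 → {R,S} takes values {(73, T27), (84, T70)} — violation
T=661: row 2 → {R,S} = (79, T77) ✓
T=654: row 3 → {R,S} = (71, T74) ✓
T=659: rows 4, 7, 10 → {R,S} = (79, T39), (79, T39), (79, T39) ✓
T=664: row 5 → {R,S} = (77, T59) ✓
T=660: rows 6, 12 → {R,S} = (84, T59), (84, T59) ✓
T=657: row 9 → {R,S} = (78, T58) ✓
T=666: row 11 → {R,S} = (75, T25) ✓
The only T value with inconsistent RHS is T=652.

652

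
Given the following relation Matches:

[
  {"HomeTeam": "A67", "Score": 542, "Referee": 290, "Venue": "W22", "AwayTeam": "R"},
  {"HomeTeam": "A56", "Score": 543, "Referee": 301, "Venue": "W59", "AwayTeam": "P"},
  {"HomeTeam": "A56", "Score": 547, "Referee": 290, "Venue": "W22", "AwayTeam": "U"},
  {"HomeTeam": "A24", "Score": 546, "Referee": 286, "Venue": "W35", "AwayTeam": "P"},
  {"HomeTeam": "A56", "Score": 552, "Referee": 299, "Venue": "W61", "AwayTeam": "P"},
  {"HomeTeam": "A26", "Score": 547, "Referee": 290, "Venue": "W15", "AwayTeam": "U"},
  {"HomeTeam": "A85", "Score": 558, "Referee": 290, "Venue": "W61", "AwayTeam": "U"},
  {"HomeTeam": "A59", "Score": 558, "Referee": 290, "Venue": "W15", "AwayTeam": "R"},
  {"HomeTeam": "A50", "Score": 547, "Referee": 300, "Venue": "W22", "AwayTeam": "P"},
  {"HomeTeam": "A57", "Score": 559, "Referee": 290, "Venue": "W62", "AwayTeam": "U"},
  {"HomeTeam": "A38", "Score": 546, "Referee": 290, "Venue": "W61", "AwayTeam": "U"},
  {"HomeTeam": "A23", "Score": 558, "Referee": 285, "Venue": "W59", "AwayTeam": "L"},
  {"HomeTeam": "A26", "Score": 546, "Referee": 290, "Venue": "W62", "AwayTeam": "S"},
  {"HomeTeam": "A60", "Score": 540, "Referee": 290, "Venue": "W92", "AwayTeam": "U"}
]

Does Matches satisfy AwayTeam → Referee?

No

AwayTeam=R: 2 rows → Referee = 290, 290 ✓
AwayTeam=P: 4 rows → Referee takes values {301, 286, 299, 300} — violation
AwayTeam=U: 6 rows → Referee = 290, 290, 290, 290, 290, 290 ✓
AwayTeam=L: 1 row → Referee = 285 ✓
AwayTeam=S: 1 row → Referee = 290 ✓
Two rows agree on AwayTeam but differ on Referee, so AwayTeam → Referee does not hold.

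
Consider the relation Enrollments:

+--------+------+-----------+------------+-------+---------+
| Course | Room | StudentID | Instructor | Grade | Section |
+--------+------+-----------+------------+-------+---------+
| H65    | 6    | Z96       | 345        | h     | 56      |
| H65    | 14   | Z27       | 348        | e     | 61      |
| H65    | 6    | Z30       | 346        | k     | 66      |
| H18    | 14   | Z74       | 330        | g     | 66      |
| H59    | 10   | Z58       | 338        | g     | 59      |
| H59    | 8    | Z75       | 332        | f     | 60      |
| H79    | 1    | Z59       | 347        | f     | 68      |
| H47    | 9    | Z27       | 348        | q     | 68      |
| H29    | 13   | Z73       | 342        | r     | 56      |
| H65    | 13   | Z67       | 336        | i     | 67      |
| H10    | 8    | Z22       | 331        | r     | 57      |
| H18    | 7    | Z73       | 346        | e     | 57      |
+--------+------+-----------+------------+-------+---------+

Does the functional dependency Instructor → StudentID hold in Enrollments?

Instructor=345: 1 row → StudentID = Z96 ✓
Instructor=348: 2 rows → StudentID = Z27, Z27 ✓
Instructor=346: 2 rows → StudentID takes values {Z30, Z73} — violation
Instructor=330: 1 row → StudentID = Z74 ✓
Instructor=338: 1 row → StudentID = Z58 ✓
Instructor=332: 1 row → StudentID = Z75 ✓
Instructor=347: 1 row → StudentID = Z59 ✓
Instructor=342: 1 row → StudentID = Z73 ✓
Instructor=336: 1 row → StudentID = Z67 ✓
Instructor=331: 1 row → StudentID = Z22 ✓
Two rows agree on Instructor but differ on StudentID, so Instructor → StudentID does not hold.

No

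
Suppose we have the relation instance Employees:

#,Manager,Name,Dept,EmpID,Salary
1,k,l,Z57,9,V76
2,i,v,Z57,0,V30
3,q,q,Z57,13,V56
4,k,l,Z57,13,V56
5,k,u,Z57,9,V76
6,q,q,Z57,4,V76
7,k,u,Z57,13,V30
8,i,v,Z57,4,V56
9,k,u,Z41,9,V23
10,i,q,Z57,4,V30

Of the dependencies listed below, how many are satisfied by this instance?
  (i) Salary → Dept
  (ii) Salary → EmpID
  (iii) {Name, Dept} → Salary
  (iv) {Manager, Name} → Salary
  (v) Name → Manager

(i) Salary → Dept: every LHS value maps to a single RHS value — holds.
(ii) Salary → EmpID: Salary=V76: rows 1, 5, 6 → EmpID takes values {9, 4} — violation; Salary=V30: rows 2, 7, 10 → EmpID takes values {0, 13, 4} — violation; Salary=V56: rows 3, 4, 8 → EmpID takes values {13, 4} — violation — fails.
(iii) {Name, Dept} → Salary: (Name=l, Dept=Z57): rows 1, 4 → Salary takes values {V76, V56} — violation; (Name=v, Dept=Z57): rows 2, 8 → Salary takes values {V30, V56} — violation; (Name=q, Dept=Z57): rows 3, 6, 10 → Salary takes values {V56, V76, V30} — violation; (Name=u, Dept=Z57): rows 5, 7 → Salary takes values {V76, V30} — violation — fails.
(iv) {Manager, Name} → Salary: (Manager=k, Name=l): rows 1, 4 → Salary takes values {V76, V56} — violation; (Manager=i, Name=v): rows 2, 8 → Salary takes values {V30, V56} — violation; (Manager=q, Name=q): rows 3, 6 → Salary takes values {V56, V76} — violation; (Manager=k, Name=u): rows 5, 7, 9 → Salary takes values {V76, V30, V23} — violation — fails.
(v) Name → Manager: Name=q: rows 3, 6, 10 → Manager takes values {q, i} — violation — fails.
1 of the 5 dependencies holds.

1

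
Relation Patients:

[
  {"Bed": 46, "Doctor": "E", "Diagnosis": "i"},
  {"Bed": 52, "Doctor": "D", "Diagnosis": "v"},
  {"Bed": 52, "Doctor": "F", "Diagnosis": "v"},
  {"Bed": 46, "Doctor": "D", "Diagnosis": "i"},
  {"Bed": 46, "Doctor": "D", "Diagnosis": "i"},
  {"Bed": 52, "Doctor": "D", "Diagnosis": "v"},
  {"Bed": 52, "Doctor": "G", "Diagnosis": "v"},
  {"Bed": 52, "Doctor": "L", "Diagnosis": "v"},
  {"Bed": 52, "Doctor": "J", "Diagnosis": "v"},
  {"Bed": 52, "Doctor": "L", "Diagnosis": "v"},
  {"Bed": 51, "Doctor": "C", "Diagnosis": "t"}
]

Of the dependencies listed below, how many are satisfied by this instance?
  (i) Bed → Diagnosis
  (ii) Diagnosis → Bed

2

(i) Bed → Diagnosis: every LHS value maps to a single RHS value — holds.
(ii) Diagnosis → Bed: every LHS value maps to a single RHS value — holds.
2 of the 2 dependencies hold.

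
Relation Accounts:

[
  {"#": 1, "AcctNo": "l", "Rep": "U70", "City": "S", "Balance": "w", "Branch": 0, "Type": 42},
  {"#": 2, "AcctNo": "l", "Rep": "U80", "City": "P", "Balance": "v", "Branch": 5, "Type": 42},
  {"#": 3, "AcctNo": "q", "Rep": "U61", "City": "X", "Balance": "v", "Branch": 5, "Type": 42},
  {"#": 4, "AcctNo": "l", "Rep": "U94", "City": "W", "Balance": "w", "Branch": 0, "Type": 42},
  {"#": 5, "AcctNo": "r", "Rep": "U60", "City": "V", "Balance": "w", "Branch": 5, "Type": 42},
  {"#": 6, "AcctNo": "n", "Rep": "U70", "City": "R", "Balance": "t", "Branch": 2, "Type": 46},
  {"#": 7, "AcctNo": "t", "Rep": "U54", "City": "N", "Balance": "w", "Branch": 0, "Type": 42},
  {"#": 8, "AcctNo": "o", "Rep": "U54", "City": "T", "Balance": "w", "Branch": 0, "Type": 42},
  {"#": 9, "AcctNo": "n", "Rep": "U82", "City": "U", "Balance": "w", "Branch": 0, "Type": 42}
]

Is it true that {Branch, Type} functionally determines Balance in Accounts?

No

(Branch=0, Type=42): rows 1, 4, 7, 8, 9 → Balance = w, w, w, w, w ✓
(Branch=5, Type=42): rows 2, 3, 5 → Balance takes values {v, w} — violation
(Branch=2, Type=46): row 6 → Balance = t ✓
Two rows agree on {Branch, Type} but differ on Balance, so {Branch, Type} -> Balance does not hold.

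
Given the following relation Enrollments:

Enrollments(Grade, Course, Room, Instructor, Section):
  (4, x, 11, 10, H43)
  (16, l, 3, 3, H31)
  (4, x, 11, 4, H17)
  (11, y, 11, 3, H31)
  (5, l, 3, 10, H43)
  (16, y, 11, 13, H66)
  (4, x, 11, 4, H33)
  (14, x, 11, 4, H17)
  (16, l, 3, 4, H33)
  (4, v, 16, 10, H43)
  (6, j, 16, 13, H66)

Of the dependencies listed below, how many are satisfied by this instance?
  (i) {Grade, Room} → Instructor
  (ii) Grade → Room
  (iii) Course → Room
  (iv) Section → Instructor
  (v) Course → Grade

2

(i) {Grade, Room} → Instructor: (Grade=4, Room=11): 3 rows → Instructor takes values {10, 4} — violation; (Grade=16, Room=3): 2 rows → Instructor takes values {3, 4} — violation — fails.
(ii) Grade → Room: Grade=4: 4 rows → Room takes values {11, 16} — violation; Grade=16: 3 rows → Room takes values {3, 11} — violation — fails.
(iii) Course → Room: every LHS value maps to a single RHS value — holds.
(iv) Section → Instructor: every LHS value maps to a single RHS value — holds.
(v) Course → Grade: Course=x: 4 rows → Grade takes values {4, 14} — violation; Course=l: 3 rows → Grade takes values {16, 5} — violation; Course=y: 2 rows → Grade takes values {11, 16} — violation — fails.
2 of the 5 dependencies hold.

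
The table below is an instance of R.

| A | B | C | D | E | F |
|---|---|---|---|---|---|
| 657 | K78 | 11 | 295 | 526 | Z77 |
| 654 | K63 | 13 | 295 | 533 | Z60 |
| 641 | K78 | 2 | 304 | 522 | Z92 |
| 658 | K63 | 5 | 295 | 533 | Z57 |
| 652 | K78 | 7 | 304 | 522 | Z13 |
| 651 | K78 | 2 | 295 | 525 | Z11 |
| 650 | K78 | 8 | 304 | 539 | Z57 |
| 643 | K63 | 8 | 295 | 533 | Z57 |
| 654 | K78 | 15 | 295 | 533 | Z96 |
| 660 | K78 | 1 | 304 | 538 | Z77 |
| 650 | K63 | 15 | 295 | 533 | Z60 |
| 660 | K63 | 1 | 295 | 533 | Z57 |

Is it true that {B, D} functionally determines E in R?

No

(B=K78, D=295): 3 rows → E takes values {526, 525, 533} — violation
(B=K63, D=295): 5 rows → E = 533, 533, 533, 533, 533 ✓
(B=K78, D=304): 4 rows → E takes values {522, 539, 538} — violation
Two rows agree on {B, D} but differ on E, so {B, D} → E does not hold.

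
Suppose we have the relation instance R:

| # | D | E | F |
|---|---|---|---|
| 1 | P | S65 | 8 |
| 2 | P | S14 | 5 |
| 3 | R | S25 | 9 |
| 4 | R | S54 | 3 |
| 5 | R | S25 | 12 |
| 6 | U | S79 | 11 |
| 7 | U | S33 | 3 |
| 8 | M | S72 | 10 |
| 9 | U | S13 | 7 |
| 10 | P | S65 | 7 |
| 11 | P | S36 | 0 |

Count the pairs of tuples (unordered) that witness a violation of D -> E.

10

D=P: violating pairs (1,2), (1,11), (2,10), (2,11), (10,11) — 5 pairs.
D=R: violating pairs (3,4), (4,5) — 2 pairs.
D=U: violating pairs (6,7), (6,9), (7,9) — 3 pairs.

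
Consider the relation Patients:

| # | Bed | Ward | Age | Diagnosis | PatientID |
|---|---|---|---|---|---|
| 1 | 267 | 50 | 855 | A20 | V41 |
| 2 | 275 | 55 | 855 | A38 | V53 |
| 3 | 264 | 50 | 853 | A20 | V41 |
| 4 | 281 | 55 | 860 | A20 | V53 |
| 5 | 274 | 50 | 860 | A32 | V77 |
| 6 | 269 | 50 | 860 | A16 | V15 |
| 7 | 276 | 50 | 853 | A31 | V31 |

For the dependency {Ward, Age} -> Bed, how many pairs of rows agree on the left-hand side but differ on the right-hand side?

2

(Ward=50, Age=853): violating pairs (3,7) — 1 pair.
(Ward=50, Age=860): violating pairs (5,6) — 1 pair.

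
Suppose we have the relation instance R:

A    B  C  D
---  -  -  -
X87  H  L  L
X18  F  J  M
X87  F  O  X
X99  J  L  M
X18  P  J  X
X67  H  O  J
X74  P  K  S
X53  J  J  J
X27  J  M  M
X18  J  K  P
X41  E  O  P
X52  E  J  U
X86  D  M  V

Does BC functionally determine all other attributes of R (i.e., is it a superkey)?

Yes

All 13 rows have distinct BC values, so BC → (all attributes) holds and BC is a superkey.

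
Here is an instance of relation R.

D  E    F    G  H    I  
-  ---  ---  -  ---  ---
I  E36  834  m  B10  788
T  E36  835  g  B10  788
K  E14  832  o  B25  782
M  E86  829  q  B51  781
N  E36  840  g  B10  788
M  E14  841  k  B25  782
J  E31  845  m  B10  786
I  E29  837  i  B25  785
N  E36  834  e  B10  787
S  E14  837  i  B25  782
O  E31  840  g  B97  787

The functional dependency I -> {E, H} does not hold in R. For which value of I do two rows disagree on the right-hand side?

I=788: 3 rows → {E,H} = (E36, B10), (E36, B10), (E36, B10) ✓
I=782: 3 rows → {E,H} = (E14, B25), (E14, B25), (E14, B25) ✓
I=781: 1 row → {E,H} = (E86, B51) ✓
I=786: 1 row → {E,H} = (E31, B10) ✓
I=785: 1 row → {E,H} = (E29, B25) ✓
I=787: 2 rows → {E,H} takes values {(E36, B10), (E31, B97)} — violation
The only I value with inconsistent RHS is I=787.

787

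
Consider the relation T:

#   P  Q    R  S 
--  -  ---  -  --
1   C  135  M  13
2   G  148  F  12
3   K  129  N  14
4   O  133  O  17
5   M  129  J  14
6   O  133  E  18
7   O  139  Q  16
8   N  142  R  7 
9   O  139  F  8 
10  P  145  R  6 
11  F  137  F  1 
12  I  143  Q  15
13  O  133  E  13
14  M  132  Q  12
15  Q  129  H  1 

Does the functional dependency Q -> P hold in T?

No

Q=135: row 1 → P = C ✓
Q=148: row 2 → P = G ✓
Q=129: rows 3, 5, 15 → P takes values {K, M, Q} — violation
Q=133: rows 4, 6, 13 → P = O, O, O ✓
Q=139: rows 7, 9 → P = O, O ✓
Q=142: row 8 → P = N ✓
Q=145: row 10 → P = P ✓
Q=137: row 11 → P = F ✓
Q=143: row 12 → P = I ✓
Q=132: row 14 → P = M ✓
Two rows agree on Q but differ on P, so Q -> P does not hold.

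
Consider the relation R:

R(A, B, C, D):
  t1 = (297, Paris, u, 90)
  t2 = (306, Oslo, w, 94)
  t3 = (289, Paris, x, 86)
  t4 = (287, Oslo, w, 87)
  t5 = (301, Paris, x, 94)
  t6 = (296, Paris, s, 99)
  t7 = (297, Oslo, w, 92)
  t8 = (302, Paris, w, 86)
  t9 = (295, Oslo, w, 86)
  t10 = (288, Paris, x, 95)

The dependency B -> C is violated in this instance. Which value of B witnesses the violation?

B=Paris: rows 1, 3, 5, 6, 8, 10 → C takes values {u, x, s, w} — violation
B=Oslo: rows 2, 4, 7, 9 → C = w, w, w, w ✓
The only B value with inconsistent C is B=Paris.

Paris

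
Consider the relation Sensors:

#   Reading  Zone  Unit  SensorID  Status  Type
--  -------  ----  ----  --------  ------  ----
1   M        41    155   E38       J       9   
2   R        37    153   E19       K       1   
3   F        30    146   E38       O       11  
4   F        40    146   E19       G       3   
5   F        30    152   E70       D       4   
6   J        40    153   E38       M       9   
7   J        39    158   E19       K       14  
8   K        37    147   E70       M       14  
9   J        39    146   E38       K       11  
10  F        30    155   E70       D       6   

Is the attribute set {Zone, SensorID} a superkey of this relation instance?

Rows 5 and 10 have the same {Zone, SensorID} value (Zone=30, SensorID=E70) but are distinct tuples, so {Zone, SensorID} does not determine every attribute — not a superkey.

No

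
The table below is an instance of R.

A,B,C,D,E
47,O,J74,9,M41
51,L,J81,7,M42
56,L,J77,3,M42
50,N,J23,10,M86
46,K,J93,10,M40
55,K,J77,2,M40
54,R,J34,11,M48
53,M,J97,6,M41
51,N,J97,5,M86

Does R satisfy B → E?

B=O: 1 row → E = M41 ✓
B=L: 2 rows → E = M42, M42 ✓
B=N: 2 rows → E = M86, M86 ✓
B=K: 2 rows → E = M40, M40 ✓
B=R: 1 row → E = M48 ✓
B=M: 1 row → E = M41 ✓
Every B value is associated with a single E value, so B → E holds.

Yes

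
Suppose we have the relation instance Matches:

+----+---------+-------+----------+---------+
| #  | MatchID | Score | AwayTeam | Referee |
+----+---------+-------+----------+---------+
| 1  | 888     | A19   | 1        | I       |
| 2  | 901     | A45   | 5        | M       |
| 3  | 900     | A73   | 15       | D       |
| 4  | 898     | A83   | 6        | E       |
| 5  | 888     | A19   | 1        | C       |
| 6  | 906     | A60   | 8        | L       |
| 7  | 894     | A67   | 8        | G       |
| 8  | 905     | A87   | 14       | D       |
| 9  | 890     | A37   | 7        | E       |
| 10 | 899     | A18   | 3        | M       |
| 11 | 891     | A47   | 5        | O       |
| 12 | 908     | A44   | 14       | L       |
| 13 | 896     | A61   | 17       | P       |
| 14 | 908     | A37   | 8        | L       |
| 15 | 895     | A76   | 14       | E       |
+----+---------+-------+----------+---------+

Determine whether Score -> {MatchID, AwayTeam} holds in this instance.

No

Score=A19: rows 1, 5 → {MatchID,AwayTeam} = (888, 1), (888, 1) ✓
Score=A45: row 2 → {MatchID,AwayTeam} = (901, 5) ✓
Score=A73: row 3 → {MatchID,AwayTeam} = (900, 15) ✓
Score=A83: row 4 → {MatchID,AwayTeam} = (898, 6) ✓
Score=A60: row 6 → {MatchID,AwayTeam} = (906, 8) ✓
Score=A67: row 7 → {MatchID,AwayTeam} = (894, 8) ✓
Score=A87: row 8 → {MatchID,AwayTeam} = (905, 14) ✓
Score=A37: rows 9, 14 → {MatchID,AwayTeam} takes values {(890, 7), (908, 8)} — violation
Score=A18: row 10 → {MatchID,AwayTeam} = (899, 3) ✓
Score=A47: row 11 → {MatchID,AwayTeam} = (891, 5) ✓
Score=A44: row 12 → {MatchID,AwayTeam} = (908, 14) ✓
Score=A61: row 13 → {MatchID,AwayTeam} = (896, 17) ✓
Score=A76: row 15 → {MatchID,AwayTeam} = (895, 14) ✓
Two rows agree on Score but differ on {MatchID, AwayTeam}, so Score -> {MatchID, AwayTeam} does not hold.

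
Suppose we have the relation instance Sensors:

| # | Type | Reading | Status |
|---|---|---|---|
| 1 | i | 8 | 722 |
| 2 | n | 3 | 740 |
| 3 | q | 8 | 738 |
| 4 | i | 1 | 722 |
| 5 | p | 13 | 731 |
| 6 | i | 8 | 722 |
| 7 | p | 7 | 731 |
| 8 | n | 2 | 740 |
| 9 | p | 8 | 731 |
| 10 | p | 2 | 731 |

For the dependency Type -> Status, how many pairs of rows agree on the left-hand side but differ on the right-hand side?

0

Type=i: all 3 rows agree on Status — 0 pairs.
Type=n: all 2 rows agree on Status — 0 pairs.
Type=p: all 4 rows agree on Status — 0 pairs.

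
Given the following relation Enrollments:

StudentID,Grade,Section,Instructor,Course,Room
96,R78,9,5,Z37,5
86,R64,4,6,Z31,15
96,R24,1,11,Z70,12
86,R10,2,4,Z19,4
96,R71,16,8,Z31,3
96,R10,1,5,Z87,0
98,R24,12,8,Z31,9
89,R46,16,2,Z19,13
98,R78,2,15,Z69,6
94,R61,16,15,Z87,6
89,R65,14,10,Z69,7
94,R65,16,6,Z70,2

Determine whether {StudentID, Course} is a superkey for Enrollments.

Yes

All 12 rows have distinct {StudentID, Course} values, so {StudentID, Course} → (all attributes) holds and {StudentID, Course} is a superkey.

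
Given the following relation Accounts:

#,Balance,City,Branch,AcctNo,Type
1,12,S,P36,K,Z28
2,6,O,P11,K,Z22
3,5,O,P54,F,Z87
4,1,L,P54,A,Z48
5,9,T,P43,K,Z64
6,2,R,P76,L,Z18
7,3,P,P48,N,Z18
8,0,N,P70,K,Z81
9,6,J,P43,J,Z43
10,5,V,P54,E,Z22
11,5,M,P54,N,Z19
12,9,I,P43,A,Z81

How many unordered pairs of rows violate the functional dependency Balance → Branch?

Balance=6: violating pairs (2,9) — 1 pair.
Balance=5: all 3 rows agree on Branch — 0 pairs.
Balance=9: all 2 rows agree on Branch — 0 pairs.

1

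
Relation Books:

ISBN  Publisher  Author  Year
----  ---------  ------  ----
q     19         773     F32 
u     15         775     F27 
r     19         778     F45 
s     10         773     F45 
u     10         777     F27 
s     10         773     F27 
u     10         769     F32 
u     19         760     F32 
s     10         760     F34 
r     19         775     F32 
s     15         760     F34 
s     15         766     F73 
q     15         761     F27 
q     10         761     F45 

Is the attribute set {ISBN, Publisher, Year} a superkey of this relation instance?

All 14 rows have distinct {ISBN, Publisher, Year} values, so {ISBN, Publisher, Year} → (all attributes) holds and {ISBN, Publisher, Year} is a superkey.

Yes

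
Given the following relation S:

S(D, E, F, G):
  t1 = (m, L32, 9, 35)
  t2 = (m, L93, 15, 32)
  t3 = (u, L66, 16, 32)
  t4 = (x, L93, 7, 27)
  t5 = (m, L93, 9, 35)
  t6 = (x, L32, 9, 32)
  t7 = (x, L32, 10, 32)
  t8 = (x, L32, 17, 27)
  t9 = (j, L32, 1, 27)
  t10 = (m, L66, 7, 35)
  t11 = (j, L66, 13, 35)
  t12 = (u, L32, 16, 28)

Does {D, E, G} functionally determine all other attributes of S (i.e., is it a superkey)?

Rows 6 and 7 have the same {D, E, G} value (D=x, E=L32, G=32) but are distinct tuples, so {D, E, G} does not determine every attribute — not a superkey.

No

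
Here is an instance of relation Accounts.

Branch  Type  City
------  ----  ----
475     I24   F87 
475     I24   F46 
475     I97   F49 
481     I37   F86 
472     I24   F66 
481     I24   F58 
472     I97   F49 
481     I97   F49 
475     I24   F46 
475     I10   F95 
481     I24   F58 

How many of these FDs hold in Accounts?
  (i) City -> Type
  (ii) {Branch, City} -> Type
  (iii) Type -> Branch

2

(i) City -> Type: every LHS value maps to a single RHS value — holds.
(ii) {Branch, City} -> Type: every LHS value maps to a single RHS value — holds.
(iii) Type -> Branch: Type=I24: 6 rows → Branch takes values {475, 472, 481} — violation; Type=I97: 3 rows → Branch takes values {475, 472, 481} — violation — fails.
2 of the 3 dependencies hold.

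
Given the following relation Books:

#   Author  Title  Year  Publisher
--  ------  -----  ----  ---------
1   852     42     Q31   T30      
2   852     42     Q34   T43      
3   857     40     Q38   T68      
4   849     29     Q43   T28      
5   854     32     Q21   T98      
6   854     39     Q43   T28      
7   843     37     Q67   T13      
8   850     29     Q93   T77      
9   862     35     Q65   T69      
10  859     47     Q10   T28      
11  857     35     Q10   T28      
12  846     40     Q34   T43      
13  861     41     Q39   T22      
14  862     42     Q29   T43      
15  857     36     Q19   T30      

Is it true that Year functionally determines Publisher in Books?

Year=Q31: row 1 → Publisher = T30 ✓
Year=Q34: rows 2, 12 → Publisher = T43, T43 ✓
Year=Q38: row 3 → Publisher = T68 ✓
Year=Q43: rows 4, 6 → Publisher = T28, T28 ✓
Year=Q21: row 5 → Publisher = T98 ✓
Year=Q67: row 7 → Publisher = T13 ✓
Year=Q93: row 8 → Publisher = T77 ✓
Year=Q65: row 9 → Publisher = T69 ✓
Year=Q10: rows 10, 11 → Publisher = T28, T28 ✓
Year=Q39: row 13 → Publisher = T22 ✓
Year=Q29: row 14 → Publisher = T43 ✓
Year=Q19: row 15 → Publisher = T30 ✓
Every Year value is associated with a single Publisher value, so Year → Publisher holds.

Yes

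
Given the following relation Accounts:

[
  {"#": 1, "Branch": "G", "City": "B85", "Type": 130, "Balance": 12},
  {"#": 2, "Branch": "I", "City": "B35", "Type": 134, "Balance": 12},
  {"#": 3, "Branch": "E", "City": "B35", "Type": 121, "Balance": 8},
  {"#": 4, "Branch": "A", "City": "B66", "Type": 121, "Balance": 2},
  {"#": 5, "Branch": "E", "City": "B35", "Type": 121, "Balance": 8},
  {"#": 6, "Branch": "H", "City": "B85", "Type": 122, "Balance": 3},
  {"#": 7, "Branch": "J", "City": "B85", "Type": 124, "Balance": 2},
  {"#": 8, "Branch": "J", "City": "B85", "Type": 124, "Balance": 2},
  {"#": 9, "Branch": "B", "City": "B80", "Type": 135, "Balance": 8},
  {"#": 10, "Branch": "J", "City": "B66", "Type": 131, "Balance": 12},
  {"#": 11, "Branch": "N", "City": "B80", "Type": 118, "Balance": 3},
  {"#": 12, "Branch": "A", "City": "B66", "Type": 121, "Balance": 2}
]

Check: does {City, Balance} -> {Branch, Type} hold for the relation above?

(City=B85, Balance=12): row 1 → {Branch,Type} = (G, 130) ✓
(City=B35, Balance=12): row 2 → {Branch,Type} = (I, 134) ✓
(City=B35, Balance=8): rows 3, 5 → {Branch,Type} = (E, 121), (E, 121) ✓
(City=B66, Balance=2): rows 4, 12 → {Branch,Type} = (A, 121), (A, 121) ✓
(City=B85, Balance=3): row 6 → {Branch,Type} = (H, 122) ✓
(City=B85, Balance=2): rows 7, 8 → {Branch,Type} = (J, 124), (J, 124) ✓
(City=B80, Balance=8): row 9 → {Branch,Type} = (B, 135) ✓
(City=B66, Balance=12): row 10 → {Branch,Type} = (J, 131) ✓
(City=B80, Balance=3): row 11 → {Branch,Type} = (N, 118) ✓
Every {City, Balance} value is associated with a single {Branch, Type} value, so {City, Balance} -> {Branch, Type} holds.

Yes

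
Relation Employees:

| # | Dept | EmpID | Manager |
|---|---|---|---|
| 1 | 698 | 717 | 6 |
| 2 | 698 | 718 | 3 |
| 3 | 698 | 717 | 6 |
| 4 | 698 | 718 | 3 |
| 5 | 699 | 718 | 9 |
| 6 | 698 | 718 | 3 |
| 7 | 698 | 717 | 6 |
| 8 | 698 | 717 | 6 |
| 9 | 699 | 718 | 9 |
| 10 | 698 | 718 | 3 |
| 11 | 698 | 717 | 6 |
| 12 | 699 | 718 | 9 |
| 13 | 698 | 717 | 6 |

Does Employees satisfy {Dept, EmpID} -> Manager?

Yes

(Dept=698, EmpID=717): rows 1, 3, 7, 8, 11, 13 → Manager = 6, 6, 6, 6, 6, 6 ✓
(Dept=698, EmpID=718): rows 2, 4, 6, 10 → Manager = 3, 3, 3, 3 ✓
(Dept=699, EmpID=718): rows 5, 9, 12 → Manager = 9, 9, 9 ✓
Every {Dept, EmpID} value is associated with a single Manager value, so {Dept, EmpID} -> Manager holds.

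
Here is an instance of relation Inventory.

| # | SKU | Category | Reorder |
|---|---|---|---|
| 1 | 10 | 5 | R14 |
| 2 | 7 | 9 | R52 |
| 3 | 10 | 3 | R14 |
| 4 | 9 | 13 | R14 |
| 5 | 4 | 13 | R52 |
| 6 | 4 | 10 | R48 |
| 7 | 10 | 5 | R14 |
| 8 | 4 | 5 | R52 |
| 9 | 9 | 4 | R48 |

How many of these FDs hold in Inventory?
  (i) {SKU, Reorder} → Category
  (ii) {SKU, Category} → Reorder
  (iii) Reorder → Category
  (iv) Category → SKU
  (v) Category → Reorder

(i) {SKU, Reorder} → Category: (SKU=10, Reorder=R14): rows 1, 3, 7 → Category takes values {5, 3} — violation; (SKU=4, Reorder=R52): rows 5, 8 → Category takes values {13, 5} — violation — fails.
(ii) {SKU, Category} → Reorder: every LHS value maps to a single RHS value — holds.
(iii) Reorder → Category: Reorder=R14: rows 1, 3, 4, 7 → Category takes values {5, 3, 13} — violation; Reorder=R52: rows 2, 5, 8 → Category takes values {9, 13, 5} — violation; Reorder=R48: rows 6, 9 → Category takes values {10, 4} — violation — fails.
(iv) Category → SKU: Category=5: rows 1, 7, 8 → SKU takes values {10, 4} — violation; Category=13: rows 4, 5 → SKU takes values {9, 4} — violation — fails.
(v) Category → Reorder: Category=5: rows 1, 7, 8 → Reorder takes values {R14, R52} — violation; Category=13: rows 4, 5 → Reorder takes values {R14, R52} — violation — fails.
1 of the 5 dependencies holds.

1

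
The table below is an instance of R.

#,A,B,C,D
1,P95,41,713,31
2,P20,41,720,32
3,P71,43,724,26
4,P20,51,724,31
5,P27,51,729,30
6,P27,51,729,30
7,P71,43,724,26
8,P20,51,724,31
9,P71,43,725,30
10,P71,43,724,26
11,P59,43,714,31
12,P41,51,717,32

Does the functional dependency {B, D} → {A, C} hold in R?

Yes

(B=41, D=31): row 1 → {A,C} = (P95, 713) ✓
(B=41, D=32): row 2 → {A,C} = (P20, 720) ✓
(B=43, D=26): rows 3, 7, 10 → {A,C} = (P71, 724), (P71, 724), (P71, 724) ✓
(B=51, D=31): rows 4, 8 → {A,C} = (P20, 724), (P20, 724) ✓
(B=51, D=30): rows 5, 6 → {A,C} = (P27, 729), (P27, 729) ✓
(B=43, D=30): row 9 → {A,C} = (P71, 725) ✓
(B=43, D=31): row 11 → {A,C} = (P59, 714) ✓
(B=51, D=32): row 12 → {A,C} = (P41, 717) ✓
Every {B, D} value is associated with a single {A, C} value, so {B, D} → {A, C} holds.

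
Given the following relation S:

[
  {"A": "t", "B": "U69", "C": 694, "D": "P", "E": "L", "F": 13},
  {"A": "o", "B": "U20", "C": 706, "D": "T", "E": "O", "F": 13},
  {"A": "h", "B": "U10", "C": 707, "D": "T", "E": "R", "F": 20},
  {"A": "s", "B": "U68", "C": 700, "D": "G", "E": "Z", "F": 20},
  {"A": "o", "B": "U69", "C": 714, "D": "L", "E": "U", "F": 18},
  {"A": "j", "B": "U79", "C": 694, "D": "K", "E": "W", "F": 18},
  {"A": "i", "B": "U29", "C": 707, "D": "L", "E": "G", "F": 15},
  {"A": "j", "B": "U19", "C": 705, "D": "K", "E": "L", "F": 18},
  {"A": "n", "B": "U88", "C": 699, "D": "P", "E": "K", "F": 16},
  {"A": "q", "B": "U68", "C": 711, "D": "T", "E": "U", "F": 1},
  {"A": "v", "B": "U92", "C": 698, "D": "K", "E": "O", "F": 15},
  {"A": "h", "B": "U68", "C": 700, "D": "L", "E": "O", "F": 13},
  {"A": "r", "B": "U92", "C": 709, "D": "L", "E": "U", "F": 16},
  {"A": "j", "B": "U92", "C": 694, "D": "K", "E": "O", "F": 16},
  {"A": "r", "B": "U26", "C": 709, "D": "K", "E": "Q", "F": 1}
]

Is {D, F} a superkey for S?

Two distinct rows share (D=K, F=18), so {D, F} does not determine every attribute — not a superkey.

No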